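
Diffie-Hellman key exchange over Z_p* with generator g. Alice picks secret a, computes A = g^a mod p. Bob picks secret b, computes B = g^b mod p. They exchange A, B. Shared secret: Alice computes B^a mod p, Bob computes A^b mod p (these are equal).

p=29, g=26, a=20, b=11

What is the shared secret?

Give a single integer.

Answer: 24

Derivation:
A = 26^20 mod 29  (bits of 20 = 10100)
  bit 0 = 1: r = r^2 * 26 mod 29 = 1^2 * 26 = 1*26 = 26
  bit 1 = 0: r = r^2 mod 29 = 26^2 = 9
  bit 2 = 1: r = r^2 * 26 mod 29 = 9^2 * 26 = 23*26 = 18
  bit 3 = 0: r = r^2 mod 29 = 18^2 = 5
  bit 4 = 0: r = r^2 mod 29 = 5^2 = 25
  -> A = 25
B = 26^11 mod 29  (bits of 11 = 1011)
  bit 0 = 1: r = r^2 * 26 mod 29 = 1^2 * 26 = 1*26 = 26
  bit 1 = 0: r = r^2 mod 29 = 26^2 = 9
  bit 2 = 1: r = r^2 * 26 mod 29 = 9^2 * 26 = 23*26 = 18
  bit 3 = 1: r = r^2 * 26 mod 29 = 18^2 * 26 = 5*26 = 14
  -> B = 14
s = B^a = 14^20 mod 29  (bits of 20 = 10100)
  bit 0 = 1: r = r^2 * 14 mod 29 = 1^2 * 14 = 1*14 = 14
  bit 1 = 0: r = r^2 mod 29 = 14^2 = 22
  bit 2 = 1: r = r^2 * 14 mod 29 = 22^2 * 14 = 20*14 = 19
  bit 3 = 0: r = r^2 mod 29 = 19^2 = 13
  bit 4 = 0: r = r^2 mod 29 = 13^2 = 24
  -> s = B^a = 24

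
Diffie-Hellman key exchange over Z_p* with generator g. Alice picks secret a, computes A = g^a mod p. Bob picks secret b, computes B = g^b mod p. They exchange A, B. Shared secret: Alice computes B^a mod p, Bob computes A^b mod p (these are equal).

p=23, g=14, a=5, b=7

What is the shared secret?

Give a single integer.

Answer: 11

Derivation:
A = 14^5 mod 23  (bits of 5 = 101)
  bit 0 = 1: r = r^2 * 14 mod 23 = 1^2 * 14 = 1*14 = 14
  bit 1 = 0: r = r^2 mod 23 = 14^2 = 12
  bit 2 = 1: r = r^2 * 14 mod 23 = 12^2 * 14 = 6*14 = 15
  -> A = 15
B = 14^7 mod 23  (bits of 7 = 111)
  bit 0 = 1: r = r^2 * 14 mod 23 = 1^2 * 14 = 1*14 = 14
  bit 1 = 1: r = r^2 * 14 mod 23 = 14^2 * 14 = 12*14 = 7
  bit 2 = 1: r = r^2 * 14 mod 23 = 7^2 * 14 = 3*14 = 19
  -> B = 19
s = B^a = 19^5 mod 23  (bits of 5 = 101)
  bit 0 = 1: r = r^2 * 19 mod 23 = 1^2 * 19 = 1*19 = 19
  bit 1 = 0: r = r^2 mod 23 = 19^2 = 16
  bit 2 = 1: r = r^2 * 19 mod 23 = 16^2 * 19 = 3*19 = 11
  -> s = B^a = 11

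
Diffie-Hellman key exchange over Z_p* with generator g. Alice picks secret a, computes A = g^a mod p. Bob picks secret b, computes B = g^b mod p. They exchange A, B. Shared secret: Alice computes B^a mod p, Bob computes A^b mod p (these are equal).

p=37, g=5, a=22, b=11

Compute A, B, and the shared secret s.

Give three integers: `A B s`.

A = 5^22 mod 37  (bits of 22 = 10110)
  bit 0 = 1: r = r^2 * 5 mod 37 = 1^2 * 5 = 1*5 = 5
  bit 1 = 0: r = r^2 mod 37 = 5^2 = 25
  bit 2 = 1: r = r^2 * 5 mod 37 = 25^2 * 5 = 33*5 = 17
  bit 3 = 1: r = r^2 * 5 mod 37 = 17^2 * 5 = 30*5 = 2
  bit 4 = 0: r = r^2 mod 37 = 2^2 = 4
  -> A = 4
B = 5^11 mod 37  (bits of 11 = 1011)
  bit 0 = 1: r = r^2 * 5 mod 37 = 1^2 * 5 = 1*5 = 5
  bit 1 = 0: r = r^2 mod 37 = 5^2 = 25
  bit 2 = 1: r = r^2 * 5 mod 37 = 25^2 * 5 = 33*5 = 17
  bit 3 = 1: r = r^2 * 5 mod 37 = 17^2 * 5 = 30*5 = 2
  -> B = 2
s = B^a = 2^22 mod 37  (bits of 22 = 10110)
  bit 0 = 1: r = r^2 * 2 mod 37 = 1^2 * 2 = 1*2 = 2
  bit 1 = 0: r = r^2 mod 37 = 2^2 = 4
  bit 2 = 1: r = r^2 * 2 mod 37 = 4^2 * 2 = 16*2 = 32
  bit 3 = 1: r = r^2 * 2 mod 37 = 32^2 * 2 = 25*2 = 13
  bit 4 = 0: r = r^2 mod 37 = 13^2 = 21
  -> s = B^a = 21

Answer: 4 2 21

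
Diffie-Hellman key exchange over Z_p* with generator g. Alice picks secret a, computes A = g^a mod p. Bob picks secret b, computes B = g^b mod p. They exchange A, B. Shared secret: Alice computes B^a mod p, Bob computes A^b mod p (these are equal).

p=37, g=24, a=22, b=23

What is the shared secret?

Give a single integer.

A = 24^22 mod 37  (bits of 22 = 10110)
  bit 0 = 1: r = r^2 * 24 mod 37 = 1^2 * 24 = 1*24 = 24
  bit 1 = 0: r = r^2 mod 37 = 24^2 = 21
  bit 2 = 1: r = r^2 * 24 mod 37 = 21^2 * 24 = 34*24 = 2
  bit 3 = 1: r = r^2 * 24 mod 37 = 2^2 * 24 = 4*24 = 22
  bit 4 = 0: r = r^2 mod 37 = 22^2 = 3
  -> A = 3
B = 24^23 mod 37  (bits of 23 = 10111)
  bit 0 = 1: r = r^2 * 24 mod 37 = 1^2 * 24 = 1*24 = 24
  bit 1 = 0: r = r^2 mod 37 = 24^2 = 21
  bit 2 = 1: r = r^2 * 24 mod 37 = 21^2 * 24 = 34*24 = 2
  bit 3 = 1: r = r^2 * 24 mod 37 = 2^2 * 24 = 4*24 = 22
  bit 4 = 1: r = r^2 * 24 mod 37 = 22^2 * 24 = 3*24 = 35
  -> B = 35
s = B^a = 35^22 mod 37  (bits of 22 = 10110)
  bit 0 = 1: r = r^2 * 35 mod 37 = 1^2 * 35 = 1*35 = 35
  bit 1 = 0: r = r^2 mod 37 = 35^2 = 4
  bit 2 = 1: r = r^2 * 35 mod 37 = 4^2 * 35 = 16*35 = 5
  bit 3 = 1: r = r^2 * 35 mod 37 = 5^2 * 35 = 25*35 = 24
  bit 4 = 0: r = r^2 mod 37 = 24^2 = 21
  -> s = B^a = 21

Answer: 21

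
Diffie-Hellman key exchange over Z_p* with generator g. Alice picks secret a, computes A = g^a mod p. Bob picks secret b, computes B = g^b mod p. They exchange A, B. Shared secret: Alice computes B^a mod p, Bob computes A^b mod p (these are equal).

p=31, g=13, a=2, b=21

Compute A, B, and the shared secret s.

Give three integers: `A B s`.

A = 13^2 mod 31  (bits of 2 = 10)
  bit 0 = 1: r = r^2 * 13 mod 31 = 1^2 * 13 = 1*13 = 13
  bit 1 = 0: r = r^2 mod 31 = 13^2 = 14
  -> A = 14
B = 13^21 mod 31  (bits of 21 = 10101)
  bit 0 = 1: r = r^2 * 13 mod 31 = 1^2 * 13 = 1*13 = 13
  bit 1 = 0: r = r^2 mod 31 = 13^2 = 14
  bit 2 = 1: r = r^2 * 13 mod 31 = 14^2 * 13 = 10*13 = 6
  bit 3 = 0: r = r^2 mod 31 = 6^2 = 5
  bit 4 = 1: r = r^2 * 13 mod 31 = 5^2 * 13 = 25*13 = 15
  -> B = 15
s = B^a = 15^2 mod 31  (bits of 2 = 10)
  bit 0 = 1: r = r^2 * 15 mod 31 = 1^2 * 15 = 1*15 = 15
  bit 1 = 0: r = r^2 mod 31 = 15^2 = 8
  -> s = B^a = 8

Answer: 14 15 8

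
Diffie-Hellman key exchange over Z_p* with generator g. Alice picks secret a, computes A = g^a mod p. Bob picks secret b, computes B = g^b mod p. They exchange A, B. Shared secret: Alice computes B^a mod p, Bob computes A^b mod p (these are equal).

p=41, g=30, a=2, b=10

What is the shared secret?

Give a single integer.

Answer: 40

Derivation:
A = 30^2 mod 41  (bits of 2 = 10)
  bit 0 = 1: r = r^2 * 30 mod 41 = 1^2 * 30 = 1*30 = 30
  bit 1 = 0: r = r^2 mod 41 = 30^2 = 39
  -> A = 39
B = 30^10 mod 41  (bits of 10 = 1010)
  bit 0 = 1: r = r^2 * 30 mod 41 = 1^2 * 30 = 1*30 = 30
  bit 1 = 0: r = r^2 mod 41 = 30^2 = 39
  bit 2 = 1: r = r^2 * 30 mod 41 = 39^2 * 30 = 4*30 = 38
  bit 3 = 0: r = r^2 mod 41 = 38^2 = 9
  -> B = 9
s = B^a = 9^2 mod 41  (bits of 2 = 10)
  bit 0 = 1: r = r^2 * 9 mod 41 = 1^2 * 9 = 1*9 = 9
  bit 1 = 0: r = r^2 mod 41 = 9^2 = 40
  -> s = B^a = 40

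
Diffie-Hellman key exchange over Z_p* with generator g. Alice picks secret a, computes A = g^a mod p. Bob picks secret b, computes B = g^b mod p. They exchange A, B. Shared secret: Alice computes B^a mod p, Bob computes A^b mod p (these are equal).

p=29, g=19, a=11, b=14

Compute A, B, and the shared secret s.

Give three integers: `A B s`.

Answer: 27 28 28

Derivation:
A = 19^11 mod 29  (bits of 11 = 1011)
  bit 0 = 1: r = r^2 * 19 mod 29 = 1^2 * 19 = 1*19 = 19
  bit 1 = 0: r = r^2 mod 29 = 19^2 = 13
  bit 2 = 1: r = r^2 * 19 mod 29 = 13^2 * 19 = 24*19 = 21
  bit 3 = 1: r = r^2 * 19 mod 29 = 21^2 * 19 = 6*19 = 27
  -> A = 27
B = 19^14 mod 29  (bits of 14 = 1110)
  bit 0 = 1: r = r^2 * 19 mod 29 = 1^2 * 19 = 1*19 = 19
  bit 1 = 1: r = r^2 * 19 mod 29 = 19^2 * 19 = 13*19 = 15
  bit 2 = 1: r = r^2 * 19 mod 29 = 15^2 * 19 = 22*19 = 12
  bit 3 = 0: r = r^2 mod 29 = 12^2 = 28
  -> B = 28
s = B^a = 28^11 mod 29  (bits of 11 = 1011)
  bit 0 = 1: r = r^2 * 28 mod 29 = 1^2 * 28 = 1*28 = 28
  bit 1 = 0: r = r^2 mod 29 = 28^2 = 1
  bit 2 = 1: r = r^2 * 28 mod 29 = 1^2 * 28 = 1*28 = 28
  bit 3 = 1: r = r^2 * 28 mod 29 = 28^2 * 28 = 1*28 = 28
  -> s = B^a = 28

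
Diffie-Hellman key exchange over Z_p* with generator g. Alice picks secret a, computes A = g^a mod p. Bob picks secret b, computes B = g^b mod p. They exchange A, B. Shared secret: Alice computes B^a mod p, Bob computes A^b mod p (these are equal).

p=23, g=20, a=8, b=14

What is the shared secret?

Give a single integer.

A = 20^8 mod 23  (bits of 8 = 1000)
  bit 0 = 1: r = r^2 * 20 mod 23 = 1^2 * 20 = 1*20 = 20
  bit 1 = 0: r = r^2 mod 23 = 20^2 = 9
  bit 2 = 0: r = r^2 mod 23 = 9^2 = 12
  bit 3 = 0: r = r^2 mod 23 = 12^2 = 6
  -> A = 6
B = 20^14 mod 23  (bits of 14 = 1110)
  bit 0 = 1: r = r^2 * 20 mod 23 = 1^2 * 20 = 1*20 = 20
  bit 1 = 1: r = r^2 * 20 mod 23 = 20^2 * 20 = 9*20 = 19
  bit 2 = 1: r = r^2 * 20 mod 23 = 19^2 * 20 = 16*20 = 21
  bit 3 = 0: r = r^2 mod 23 = 21^2 = 4
  -> B = 4
s = B^a = 4^8 mod 23  (bits of 8 = 1000)
  bit 0 = 1: r = r^2 * 4 mod 23 = 1^2 * 4 = 1*4 = 4
  bit 1 = 0: r = r^2 mod 23 = 4^2 = 16
  bit 2 = 0: r = r^2 mod 23 = 16^2 = 3
  bit 3 = 0: r = r^2 mod 23 = 3^2 = 9
  -> s = B^a = 9

Answer: 9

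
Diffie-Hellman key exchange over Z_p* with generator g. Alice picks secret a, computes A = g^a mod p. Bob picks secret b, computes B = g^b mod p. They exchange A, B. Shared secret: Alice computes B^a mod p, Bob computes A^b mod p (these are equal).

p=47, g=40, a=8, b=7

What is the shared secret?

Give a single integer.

Answer: 32

Derivation:
A = 40^8 mod 47  (bits of 8 = 1000)
  bit 0 = 1: r = r^2 * 40 mod 47 = 1^2 * 40 = 1*40 = 40
  bit 1 = 0: r = r^2 mod 47 = 40^2 = 2
  bit 2 = 0: r = r^2 mod 47 = 2^2 = 4
  bit 3 = 0: r = r^2 mod 47 = 4^2 = 16
  -> A = 16
B = 40^7 mod 47  (bits of 7 = 111)
  bit 0 = 1: r = r^2 * 40 mod 47 = 1^2 * 40 = 1*40 = 40
  bit 1 = 1: r = r^2 * 40 mod 47 = 40^2 * 40 = 2*40 = 33
  bit 2 = 1: r = r^2 * 40 mod 47 = 33^2 * 40 = 8*40 = 38
  -> B = 38
s = B^a = 38^8 mod 47  (bits of 8 = 1000)
  bit 0 = 1: r = r^2 * 38 mod 47 = 1^2 * 38 = 1*38 = 38
  bit 1 = 0: r = r^2 mod 47 = 38^2 = 34
  bit 2 = 0: r = r^2 mod 47 = 34^2 = 28
  bit 3 = 0: r = r^2 mod 47 = 28^2 = 32
  -> s = B^a = 32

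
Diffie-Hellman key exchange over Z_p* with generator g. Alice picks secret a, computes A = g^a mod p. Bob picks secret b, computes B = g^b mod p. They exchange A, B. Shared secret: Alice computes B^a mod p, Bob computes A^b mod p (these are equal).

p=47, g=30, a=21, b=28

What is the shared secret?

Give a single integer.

A = 30^21 mod 47  (bits of 21 = 10101)
  bit 0 = 1: r = r^2 * 30 mod 47 = 1^2 * 30 = 1*30 = 30
  bit 1 = 0: r = r^2 mod 47 = 30^2 = 7
  bit 2 = 1: r = r^2 * 30 mod 47 = 7^2 * 30 = 2*30 = 13
  bit 3 = 0: r = r^2 mod 47 = 13^2 = 28
  bit 4 = 1: r = r^2 * 30 mod 47 = 28^2 * 30 = 32*30 = 20
  -> A = 20
B = 30^28 mod 47  (bits of 28 = 11100)
  bit 0 = 1: r = r^2 * 30 mod 47 = 1^2 * 30 = 1*30 = 30
  bit 1 = 1: r = r^2 * 30 mod 47 = 30^2 * 30 = 7*30 = 22
  bit 2 = 1: r = r^2 * 30 mod 47 = 22^2 * 30 = 14*30 = 44
  bit 3 = 0: r = r^2 mod 47 = 44^2 = 9
  bit 4 = 0: r = r^2 mod 47 = 9^2 = 34
  -> B = 34
s = B^a = 34^21 mod 47  (bits of 21 = 10101)
  bit 0 = 1: r = r^2 * 34 mod 47 = 1^2 * 34 = 1*34 = 34
  bit 1 = 0: r = r^2 mod 47 = 34^2 = 28
  bit 2 = 1: r = r^2 * 34 mod 47 = 28^2 * 34 = 32*34 = 7
  bit 3 = 0: r = r^2 mod 47 = 7^2 = 2
  bit 4 = 1: r = r^2 * 34 mod 47 = 2^2 * 34 = 4*34 = 42
  -> s = B^a = 42

Answer: 42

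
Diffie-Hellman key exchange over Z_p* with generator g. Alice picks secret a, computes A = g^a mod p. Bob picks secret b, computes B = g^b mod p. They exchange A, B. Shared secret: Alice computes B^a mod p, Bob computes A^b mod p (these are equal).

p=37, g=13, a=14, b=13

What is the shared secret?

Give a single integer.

A = 13^14 mod 37  (bits of 14 = 1110)
  bit 0 = 1: r = r^2 * 13 mod 37 = 1^2 * 13 = 1*13 = 13
  bit 1 = 1: r = r^2 * 13 mod 37 = 13^2 * 13 = 21*13 = 14
  bit 2 = 1: r = r^2 * 13 mod 37 = 14^2 * 13 = 11*13 = 32
  bit 3 = 0: r = r^2 mod 37 = 32^2 = 25
  -> A = 25
B = 13^13 mod 37  (bits of 13 = 1101)
  bit 0 = 1: r = r^2 * 13 mod 37 = 1^2 * 13 = 1*13 = 13
  bit 1 = 1: r = r^2 * 13 mod 37 = 13^2 * 13 = 21*13 = 14
  bit 2 = 0: r = r^2 mod 37 = 14^2 = 11
  bit 3 = 1: r = r^2 * 13 mod 37 = 11^2 * 13 = 10*13 = 19
  -> B = 19
s = B^a = 19^14 mod 37  (bits of 14 = 1110)
  bit 0 = 1: r = r^2 * 19 mod 37 = 1^2 * 19 = 1*19 = 19
  bit 1 = 1: r = r^2 * 19 mod 37 = 19^2 * 19 = 28*19 = 14
  bit 2 = 1: r = r^2 * 19 mod 37 = 14^2 * 19 = 11*19 = 24
  bit 3 = 0: r = r^2 mod 37 = 24^2 = 21
  -> s = B^a = 21

Answer: 21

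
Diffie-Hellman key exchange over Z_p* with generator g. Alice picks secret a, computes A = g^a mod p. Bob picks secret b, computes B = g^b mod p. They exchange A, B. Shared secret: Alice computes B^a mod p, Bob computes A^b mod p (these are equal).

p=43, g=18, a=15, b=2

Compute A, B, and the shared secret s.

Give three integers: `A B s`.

A = 18^15 mod 43  (bits of 15 = 1111)
  bit 0 = 1: r = r^2 * 18 mod 43 = 1^2 * 18 = 1*18 = 18
  bit 1 = 1: r = r^2 * 18 mod 43 = 18^2 * 18 = 23*18 = 27
  bit 2 = 1: r = r^2 * 18 mod 43 = 27^2 * 18 = 41*18 = 7
  bit 3 = 1: r = r^2 * 18 mod 43 = 7^2 * 18 = 6*18 = 22
  -> A = 22
B = 18^2 mod 43  (bits of 2 = 10)
  bit 0 = 1: r = r^2 * 18 mod 43 = 1^2 * 18 = 1*18 = 18
  bit 1 = 0: r = r^2 mod 43 = 18^2 = 23
  -> B = 23
s = B^a = 23^15 mod 43  (bits of 15 = 1111)
  bit 0 = 1: r = r^2 * 23 mod 43 = 1^2 * 23 = 1*23 = 23
  bit 1 = 1: r = r^2 * 23 mod 43 = 23^2 * 23 = 13*23 = 41
  bit 2 = 1: r = r^2 * 23 mod 43 = 41^2 * 23 = 4*23 = 6
  bit 3 = 1: r = r^2 * 23 mod 43 = 6^2 * 23 = 36*23 = 11
  -> s = B^a = 11

Answer: 22 23 11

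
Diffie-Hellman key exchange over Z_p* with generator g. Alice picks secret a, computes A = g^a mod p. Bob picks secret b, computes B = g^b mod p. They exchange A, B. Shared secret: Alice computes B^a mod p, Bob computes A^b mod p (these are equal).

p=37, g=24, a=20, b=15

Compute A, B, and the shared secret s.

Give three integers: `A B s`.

Answer: 16 8 10

Derivation:
A = 24^20 mod 37  (bits of 20 = 10100)
  bit 0 = 1: r = r^2 * 24 mod 37 = 1^2 * 24 = 1*24 = 24
  bit 1 = 0: r = r^2 mod 37 = 24^2 = 21
  bit 2 = 1: r = r^2 * 24 mod 37 = 21^2 * 24 = 34*24 = 2
  bit 3 = 0: r = r^2 mod 37 = 2^2 = 4
  bit 4 = 0: r = r^2 mod 37 = 4^2 = 16
  -> A = 16
B = 24^15 mod 37  (bits of 15 = 1111)
  bit 0 = 1: r = r^2 * 24 mod 37 = 1^2 * 24 = 1*24 = 24
  bit 1 = 1: r = r^2 * 24 mod 37 = 24^2 * 24 = 21*24 = 23
  bit 2 = 1: r = r^2 * 24 mod 37 = 23^2 * 24 = 11*24 = 5
  bit 3 = 1: r = r^2 * 24 mod 37 = 5^2 * 24 = 25*24 = 8
  -> B = 8
s = B^a = 8^20 mod 37  (bits of 20 = 10100)
  bit 0 = 1: r = r^2 * 8 mod 37 = 1^2 * 8 = 1*8 = 8
  bit 1 = 0: r = r^2 mod 37 = 8^2 = 27
  bit 2 = 1: r = r^2 * 8 mod 37 = 27^2 * 8 = 26*8 = 23
  bit 3 = 0: r = r^2 mod 37 = 23^2 = 11
  bit 4 = 0: r = r^2 mod 37 = 11^2 = 10
  -> s = B^a = 10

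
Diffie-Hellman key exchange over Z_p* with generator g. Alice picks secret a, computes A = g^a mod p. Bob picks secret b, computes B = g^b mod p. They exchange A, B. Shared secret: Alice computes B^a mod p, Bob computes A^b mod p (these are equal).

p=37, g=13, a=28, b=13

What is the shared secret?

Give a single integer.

A = 13^28 mod 37  (bits of 28 = 11100)
  bit 0 = 1: r = r^2 * 13 mod 37 = 1^2 * 13 = 1*13 = 13
  bit 1 = 1: r = r^2 * 13 mod 37 = 13^2 * 13 = 21*13 = 14
  bit 2 = 1: r = r^2 * 13 mod 37 = 14^2 * 13 = 11*13 = 32
  bit 3 = 0: r = r^2 mod 37 = 32^2 = 25
  bit 4 = 0: r = r^2 mod 37 = 25^2 = 33
  -> A = 33
B = 13^13 mod 37  (bits of 13 = 1101)
  bit 0 = 1: r = r^2 * 13 mod 37 = 1^2 * 13 = 1*13 = 13
  bit 1 = 1: r = r^2 * 13 mod 37 = 13^2 * 13 = 21*13 = 14
  bit 2 = 0: r = r^2 mod 37 = 14^2 = 11
  bit 3 = 1: r = r^2 * 13 mod 37 = 11^2 * 13 = 10*13 = 19
  -> B = 19
s = B^a = 19^28 mod 37  (bits of 28 = 11100)
  bit 0 = 1: r = r^2 * 19 mod 37 = 1^2 * 19 = 1*19 = 19
  bit 1 = 1: r = r^2 * 19 mod 37 = 19^2 * 19 = 28*19 = 14
  bit 2 = 1: r = r^2 * 19 mod 37 = 14^2 * 19 = 11*19 = 24
  bit 3 = 0: r = r^2 mod 37 = 24^2 = 21
  bit 4 = 0: r = r^2 mod 37 = 21^2 = 34
  -> s = B^a = 34

Answer: 34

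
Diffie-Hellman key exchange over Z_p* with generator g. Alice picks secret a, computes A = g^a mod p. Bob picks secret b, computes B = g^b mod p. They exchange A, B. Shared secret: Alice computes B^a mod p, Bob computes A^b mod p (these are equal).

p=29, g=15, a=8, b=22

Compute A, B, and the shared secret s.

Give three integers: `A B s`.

A = 15^8 mod 29  (bits of 8 = 1000)
  bit 0 = 1: r = r^2 * 15 mod 29 = 1^2 * 15 = 1*15 = 15
  bit 1 = 0: r = r^2 mod 29 = 15^2 = 22
  bit 2 = 0: r = r^2 mod 29 = 22^2 = 20
  bit 3 = 0: r = r^2 mod 29 = 20^2 = 23
  -> A = 23
B = 15^22 mod 29  (bits of 22 = 10110)
  bit 0 = 1: r = r^2 * 15 mod 29 = 1^2 * 15 = 1*15 = 15
  bit 1 = 0: r = r^2 mod 29 = 15^2 = 22
  bit 2 = 1: r = r^2 * 15 mod 29 = 22^2 * 15 = 20*15 = 10
  bit 3 = 1: r = r^2 * 15 mod 29 = 10^2 * 15 = 13*15 = 21
  bit 4 = 0: r = r^2 mod 29 = 21^2 = 6
  -> B = 6
s = B^a = 6^8 mod 29  (bits of 8 = 1000)
  bit 0 = 1: r = r^2 * 6 mod 29 = 1^2 * 6 = 1*6 = 6
  bit 1 = 0: r = r^2 mod 29 = 6^2 = 7
  bit 2 = 0: r = r^2 mod 29 = 7^2 = 20
  bit 3 = 0: r = r^2 mod 29 = 20^2 = 23
  -> s = B^a = 23

Answer: 23 6 23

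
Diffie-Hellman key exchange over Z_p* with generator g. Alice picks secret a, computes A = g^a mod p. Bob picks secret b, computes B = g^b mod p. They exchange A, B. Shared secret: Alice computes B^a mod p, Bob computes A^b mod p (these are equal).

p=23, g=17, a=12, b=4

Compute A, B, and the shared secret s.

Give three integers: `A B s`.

Answer: 6 8 8

Derivation:
A = 17^12 mod 23  (bits of 12 = 1100)
  bit 0 = 1: r = r^2 * 17 mod 23 = 1^2 * 17 = 1*17 = 17
  bit 1 = 1: r = r^2 * 17 mod 23 = 17^2 * 17 = 13*17 = 14
  bit 2 = 0: r = r^2 mod 23 = 14^2 = 12
  bit 3 = 0: r = r^2 mod 23 = 12^2 = 6
  -> A = 6
B = 17^4 mod 23  (bits of 4 = 100)
  bit 0 = 1: r = r^2 * 17 mod 23 = 1^2 * 17 = 1*17 = 17
  bit 1 = 0: r = r^2 mod 23 = 17^2 = 13
  bit 2 = 0: r = r^2 mod 23 = 13^2 = 8
  -> B = 8
s = B^a = 8^12 mod 23  (bits of 12 = 1100)
  bit 0 = 1: r = r^2 * 8 mod 23 = 1^2 * 8 = 1*8 = 8
  bit 1 = 1: r = r^2 * 8 mod 23 = 8^2 * 8 = 18*8 = 6
  bit 2 = 0: r = r^2 mod 23 = 6^2 = 13
  bit 3 = 0: r = r^2 mod 23 = 13^2 = 8
  -> s = B^a = 8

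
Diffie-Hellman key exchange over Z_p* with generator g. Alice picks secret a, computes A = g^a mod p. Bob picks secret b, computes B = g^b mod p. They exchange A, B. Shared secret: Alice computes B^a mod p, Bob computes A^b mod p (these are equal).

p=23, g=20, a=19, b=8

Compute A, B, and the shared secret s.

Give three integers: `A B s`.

A = 20^19 mod 23  (bits of 19 = 10011)
  bit 0 = 1: r = r^2 * 20 mod 23 = 1^2 * 20 = 1*20 = 20
  bit 1 = 0: r = r^2 mod 23 = 20^2 = 9
  bit 2 = 0: r = r^2 mod 23 = 9^2 = 12
  bit 3 = 1: r = r^2 * 20 mod 23 = 12^2 * 20 = 6*20 = 5
  bit 4 = 1: r = r^2 * 20 mod 23 = 5^2 * 20 = 2*20 = 17
  -> A = 17
B = 20^8 mod 23  (bits of 8 = 1000)
  bit 0 = 1: r = r^2 * 20 mod 23 = 1^2 * 20 = 1*20 = 20
  bit 1 = 0: r = r^2 mod 23 = 20^2 = 9
  bit 2 = 0: r = r^2 mod 23 = 9^2 = 12
  bit 3 = 0: r = r^2 mod 23 = 12^2 = 6
  -> B = 6
s = B^a = 6^19 mod 23  (bits of 19 = 10011)
  bit 0 = 1: r = r^2 * 6 mod 23 = 1^2 * 6 = 1*6 = 6
  bit 1 = 0: r = r^2 mod 23 = 6^2 = 13
  bit 2 = 0: r = r^2 mod 23 = 13^2 = 8
  bit 3 = 1: r = r^2 * 6 mod 23 = 8^2 * 6 = 18*6 = 16
  bit 4 = 1: r = r^2 * 6 mod 23 = 16^2 * 6 = 3*6 = 18
  -> s = B^a = 18

Answer: 17 6 18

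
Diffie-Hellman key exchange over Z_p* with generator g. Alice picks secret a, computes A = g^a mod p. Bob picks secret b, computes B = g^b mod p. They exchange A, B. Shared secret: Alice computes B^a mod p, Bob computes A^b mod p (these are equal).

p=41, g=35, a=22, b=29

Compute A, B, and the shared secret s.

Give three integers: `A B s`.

A = 35^22 mod 41  (bits of 22 = 10110)
  bit 0 = 1: r = r^2 * 35 mod 41 = 1^2 * 35 = 1*35 = 35
  bit 1 = 0: r = r^2 mod 41 = 35^2 = 36
  bit 2 = 1: r = r^2 * 35 mod 41 = 36^2 * 35 = 25*35 = 14
  bit 3 = 1: r = r^2 * 35 mod 41 = 14^2 * 35 = 32*35 = 13
  bit 4 = 0: r = r^2 mod 41 = 13^2 = 5
  -> A = 5
B = 35^29 mod 41  (bits of 29 = 11101)
  bit 0 = 1: r = r^2 * 35 mod 41 = 1^2 * 35 = 1*35 = 35
  bit 1 = 1: r = r^2 * 35 mod 41 = 35^2 * 35 = 36*35 = 30
  bit 2 = 1: r = r^2 * 35 mod 41 = 30^2 * 35 = 39*35 = 12
  bit 3 = 0: r = r^2 mod 41 = 12^2 = 21
  bit 4 = 1: r = r^2 * 35 mod 41 = 21^2 * 35 = 31*35 = 19
  -> B = 19
s = B^a = 19^22 mod 41  (bits of 22 = 10110)
  bit 0 = 1: r = r^2 * 19 mod 41 = 1^2 * 19 = 1*19 = 19
  bit 1 = 0: r = r^2 mod 41 = 19^2 = 33
  bit 2 = 1: r = r^2 * 19 mod 41 = 33^2 * 19 = 23*19 = 27
  bit 3 = 1: r = r^2 * 19 mod 41 = 27^2 * 19 = 32*19 = 34
  bit 4 = 0: r = r^2 mod 41 = 34^2 = 8
  -> s = B^a = 8

Answer: 5 19 8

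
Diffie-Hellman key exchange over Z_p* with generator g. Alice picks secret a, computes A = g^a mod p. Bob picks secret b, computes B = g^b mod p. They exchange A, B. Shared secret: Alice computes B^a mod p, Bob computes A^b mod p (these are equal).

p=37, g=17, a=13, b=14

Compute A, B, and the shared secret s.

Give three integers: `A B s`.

Answer: 35 3 30

Derivation:
A = 17^13 mod 37  (bits of 13 = 1101)
  bit 0 = 1: r = r^2 * 17 mod 37 = 1^2 * 17 = 1*17 = 17
  bit 1 = 1: r = r^2 * 17 mod 37 = 17^2 * 17 = 30*17 = 29
  bit 2 = 0: r = r^2 mod 37 = 29^2 = 27
  bit 3 = 1: r = r^2 * 17 mod 37 = 27^2 * 17 = 26*17 = 35
  -> A = 35
B = 17^14 mod 37  (bits of 14 = 1110)
  bit 0 = 1: r = r^2 * 17 mod 37 = 1^2 * 17 = 1*17 = 17
  bit 1 = 1: r = r^2 * 17 mod 37 = 17^2 * 17 = 30*17 = 29
  bit 2 = 1: r = r^2 * 17 mod 37 = 29^2 * 17 = 27*17 = 15
  bit 3 = 0: r = r^2 mod 37 = 15^2 = 3
  -> B = 3
s = B^a = 3^13 mod 37  (bits of 13 = 1101)
  bit 0 = 1: r = r^2 * 3 mod 37 = 1^2 * 3 = 1*3 = 3
  bit 1 = 1: r = r^2 * 3 mod 37 = 3^2 * 3 = 9*3 = 27
  bit 2 = 0: r = r^2 mod 37 = 27^2 = 26
  bit 3 = 1: r = r^2 * 3 mod 37 = 26^2 * 3 = 10*3 = 30
  -> s = B^a = 30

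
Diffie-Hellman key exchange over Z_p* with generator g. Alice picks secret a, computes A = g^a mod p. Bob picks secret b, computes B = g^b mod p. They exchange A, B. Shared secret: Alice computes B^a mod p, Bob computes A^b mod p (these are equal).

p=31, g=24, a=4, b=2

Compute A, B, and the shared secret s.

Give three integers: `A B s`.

A = 24^4 mod 31  (bits of 4 = 100)
  bit 0 = 1: r = r^2 * 24 mod 31 = 1^2 * 24 = 1*24 = 24
  bit 1 = 0: r = r^2 mod 31 = 24^2 = 18
  bit 2 = 0: r = r^2 mod 31 = 18^2 = 14
  -> A = 14
B = 24^2 mod 31  (bits of 2 = 10)
  bit 0 = 1: r = r^2 * 24 mod 31 = 1^2 * 24 = 1*24 = 24
  bit 1 = 0: r = r^2 mod 31 = 24^2 = 18
  -> B = 18
s = B^a = 18^4 mod 31  (bits of 4 = 100)
  bit 0 = 1: r = r^2 * 18 mod 31 = 1^2 * 18 = 1*18 = 18
  bit 1 = 0: r = r^2 mod 31 = 18^2 = 14
  bit 2 = 0: r = r^2 mod 31 = 14^2 = 10
  -> s = B^a = 10

Answer: 14 18 10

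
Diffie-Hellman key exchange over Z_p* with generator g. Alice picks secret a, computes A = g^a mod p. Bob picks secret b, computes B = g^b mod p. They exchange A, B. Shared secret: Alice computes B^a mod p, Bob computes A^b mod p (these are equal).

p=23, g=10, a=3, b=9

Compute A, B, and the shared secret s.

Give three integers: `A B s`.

A = 10^3 mod 23  (bits of 3 = 11)
  bit 0 = 1: r = r^2 * 10 mod 23 = 1^2 * 10 = 1*10 = 10
  bit 1 = 1: r = r^2 * 10 mod 23 = 10^2 * 10 = 8*10 = 11
  -> A = 11
B = 10^9 mod 23  (bits of 9 = 1001)
  bit 0 = 1: r = r^2 * 10 mod 23 = 1^2 * 10 = 1*10 = 10
  bit 1 = 0: r = r^2 mod 23 = 10^2 = 8
  bit 2 = 0: r = r^2 mod 23 = 8^2 = 18
  bit 3 = 1: r = r^2 * 10 mod 23 = 18^2 * 10 = 2*10 = 20
  -> B = 20
s = B^a = 20^3 mod 23  (bits of 3 = 11)
  bit 0 = 1: r = r^2 * 20 mod 23 = 1^2 * 20 = 1*20 = 20
  bit 1 = 1: r = r^2 * 20 mod 23 = 20^2 * 20 = 9*20 = 19
  -> s = B^a = 19

Answer: 11 20 19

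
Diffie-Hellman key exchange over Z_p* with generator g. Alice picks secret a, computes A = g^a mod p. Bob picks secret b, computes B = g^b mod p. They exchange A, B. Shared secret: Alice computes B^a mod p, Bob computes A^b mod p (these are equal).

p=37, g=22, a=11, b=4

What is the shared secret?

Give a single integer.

Answer: 7

Derivation:
A = 22^11 mod 37  (bits of 11 = 1011)
  bit 0 = 1: r = r^2 * 22 mod 37 = 1^2 * 22 = 1*22 = 22
  bit 1 = 0: r = r^2 mod 37 = 22^2 = 3
  bit 2 = 1: r = r^2 * 22 mod 37 = 3^2 * 22 = 9*22 = 13
  bit 3 = 1: r = r^2 * 22 mod 37 = 13^2 * 22 = 21*22 = 18
  -> A = 18
B = 22^4 mod 37  (bits of 4 = 100)
  bit 0 = 1: r = r^2 * 22 mod 37 = 1^2 * 22 = 1*22 = 22
  bit 1 = 0: r = r^2 mod 37 = 22^2 = 3
  bit 2 = 0: r = r^2 mod 37 = 3^2 = 9
  -> B = 9
s = B^a = 9^11 mod 37  (bits of 11 = 1011)
  bit 0 = 1: r = r^2 * 9 mod 37 = 1^2 * 9 = 1*9 = 9
  bit 1 = 0: r = r^2 mod 37 = 9^2 = 7
  bit 2 = 1: r = r^2 * 9 mod 37 = 7^2 * 9 = 12*9 = 34
  bit 3 = 1: r = r^2 * 9 mod 37 = 34^2 * 9 = 9*9 = 7
  -> s = B^a = 7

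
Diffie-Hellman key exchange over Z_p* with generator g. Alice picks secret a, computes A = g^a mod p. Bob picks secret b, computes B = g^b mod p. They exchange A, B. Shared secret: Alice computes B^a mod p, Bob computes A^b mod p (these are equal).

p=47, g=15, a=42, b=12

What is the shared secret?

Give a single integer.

Answer: 14

Derivation:
A = 15^42 mod 47  (bits of 42 = 101010)
  bit 0 = 1: r = r^2 * 15 mod 47 = 1^2 * 15 = 1*15 = 15
  bit 1 = 0: r = r^2 mod 47 = 15^2 = 37
  bit 2 = 1: r = r^2 * 15 mod 47 = 37^2 * 15 = 6*15 = 43
  bit 3 = 0: r = r^2 mod 47 = 43^2 = 16
  bit 4 = 1: r = r^2 * 15 mod 47 = 16^2 * 15 = 21*15 = 33
  bit 5 = 0: r = r^2 mod 47 = 33^2 = 8
  -> A = 8
B = 15^12 mod 47  (bits of 12 = 1100)
  bit 0 = 1: r = r^2 * 15 mod 47 = 1^2 * 15 = 1*15 = 15
  bit 1 = 1: r = r^2 * 15 mod 47 = 15^2 * 15 = 37*15 = 38
  bit 2 = 0: r = r^2 mod 47 = 38^2 = 34
  bit 3 = 0: r = r^2 mod 47 = 34^2 = 28
  -> B = 28
s = B^a = 28^42 mod 47  (bits of 42 = 101010)
  bit 0 = 1: r = r^2 * 28 mod 47 = 1^2 * 28 = 1*28 = 28
  bit 1 = 0: r = r^2 mod 47 = 28^2 = 32
  bit 2 = 1: r = r^2 * 28 mod 47 = 32^2 * 28 = 37*28 = 2
  bit 3 = 0: r = r^2 mod 47 = 2^2 = 4
  bit 4 = 1: r = r^2 * 28 mod 47 = 4^2 * 28 = 16*28 = 25
  bit 5 = 0: r = r^2 mod 47 = 25^2 = 14
  -> s = B^a = 14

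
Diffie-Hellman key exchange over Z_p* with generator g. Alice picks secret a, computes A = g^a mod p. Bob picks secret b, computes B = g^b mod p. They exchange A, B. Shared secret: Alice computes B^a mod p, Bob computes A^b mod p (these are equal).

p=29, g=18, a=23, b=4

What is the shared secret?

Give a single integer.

Answer: 16

Derivation:
A = 18^23 mod 29  (bits of 23 = 10111)
  bit 0 = 1: r = r^2 * 18 mod 29 = 1^2 * 18 = 1*18 = 18
  bit 1 = 0: r = r^2 mod 29 = 18^2 = 5
  bit 2 = 1: r = r^2 * 18 mod 29 = 5^2 * 18 = 25*18 = 15
  bit 3 = 1: r = r^2 * 18 mod 29 = 15^2 * 18 = 22*18 = 19
  bit 4 = 1: r = r^2 * 18 mod 29 = 19^2 * 18 = 13*18 = 2
  -> A = 2
B = 18^4 mod 29  (bits of 4 = 100)
  bit 0 = 1: r = r^2 * 18 mod 29 = 1^2 * 18 = 1*18 = 18
  bit 1 = 0: r = r^2 mod 29 = 18^2 = 5
  bit 2 = 0: r = r^2 mod 29 = 5^2 = 25
  -> B = 25
s = B^a = 25^23 mod 29  (bits of 23 = 10111)
  bit 0 = 1: r = r^2 * 25 mod 29 = 1^2 * 25 = 1*25 = 25
  bit 1 = 0: r = r^2 mod 29 = 25^2 = 16
  bit 2 = 1: r = r^2 * 25 mod 29 = 16^2 * 25 = 24*25 = 20
  bit 3 = 1: r = r^2 * 25 mod 29 = 20^2 * 25 = 23*25 = 24
  bit 4 = 1: r = r^2 * 25 mod 29 = 24^2 * 25 = 25*25 = 16
  -> s = B^a = 16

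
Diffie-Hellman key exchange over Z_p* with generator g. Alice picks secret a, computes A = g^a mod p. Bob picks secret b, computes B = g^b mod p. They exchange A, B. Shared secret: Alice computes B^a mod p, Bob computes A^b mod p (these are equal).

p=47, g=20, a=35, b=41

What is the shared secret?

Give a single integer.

A = 20^35 mod 47  (bits of 35 = 100011)
  bit 0 = 1: r = r^2 * 20 mod 47 = 1^2 * 20 = 1*20 = 20
  bit 1 = 0: r = r^2 mod 47 = 20^2 = 24
  bit 2 = 0: r = r^2 mod 47 = 24^2 = 12
  bit 3 = 0: r = r^2 mod 47 = 12^2 = 3
  bit 4 = 1: r = r^2 * 20 mod 47 = 3^2 * 20 = 9*20 = 39
  bit 5 = 1: r = r^2 * 20 mod 47 = 39^2 * 20 = 17*20 = 11
  -> A = 11
B = 20^41 mod 47  (bits of 41 = 101001)
  bit 0 = 1: r = r^2 * 20 mod 47 = 1^2 * 20 = 1*20 = 20
  bit 1 = 0: r = r^2 mod 47 = 20^2 = 24
  bit 2 = 1: r = r^2 * 20 mod 47 = 24^2 * 20 = 12*20 = 5
  bit 3 = 0: r = r^2 mod 47 = 5^2 = 25
  bit 4 = 0: r = r^2 mod 47 = 25^2 = 14
  bit 5 = 1: r = r^2 * 20 mod 47 = 14^2 * 20 = 8*20 = 19
  -> B = 19
s = B^a = 19^35 mod 47  (bits of 35 = 100011)
  bit 0 = 1: r = r^2 * 19 mod 47 = 1^2 * 19 = 1*19 = 19
  bit 1 = 0: r = r^2 mod 47 = 19^2 = 32
  bit 2 = 0: r = r^2 mod 47 = 32^2 = 37
  bit 3 = 0: r = r^2 mod 47 = 37^2 = 6
  bit 4 = 1: r = r^2 * 19 mod 47 = 6^2 * 19 = 36*19 = 26
  bit 5 = 1: r = r^2 * 19 mod 47 = 26^2 * 19 = 18*19 = 13
  -> s = B^a = 13

Answer: 13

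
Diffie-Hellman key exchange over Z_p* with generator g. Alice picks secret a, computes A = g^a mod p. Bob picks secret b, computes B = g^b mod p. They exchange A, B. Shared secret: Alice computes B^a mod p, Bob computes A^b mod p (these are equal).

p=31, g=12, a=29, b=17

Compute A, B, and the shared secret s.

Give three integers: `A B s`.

Answer: 13 11 17

Derivation:
A = 12^29 mod 31  (bits of 29 = 11101)
  bit 0 = 1: r = r^2 * 12 mod 31 = 1^2 * 12 = 1*12 = 12
  bit 1 = 1: r = r^2 * 12 mod 31 = 12^2 * 12 = 20*12 = 23
  bit 2 = 1: r = r^2 * 12 mod 31 = 23^2 * 12 = 2*12 = 24
  bit 3 = 0: r = r^2 mod 31 = 24^2 = 18
  bit 4 = 1: r = r^2 * 12 mod 31 = 18^2 * 12 = 14*12 = 13
  -> A = 13
B = 12^17 mod 31  (bits of 17 = 10001)
  bit 0 = 1: r = r^2 * 12 mod 31 = 1^2 * 12 = 1*12 = 12
  bit 1 = 0: r = r^2 mod 31 = 12^2 = 20
  bit 2 = 0: r = r^2 mod 31 = 20^2 = 28
  bit 3 = 0: r = r^2 mod 31 = 28^2 = 9
  bit 4 = 1: r = r^2 * 12 mod 31 = 9^2 * 12 = 19*12 = 11
  -> B = 11
s = B^a = 11^29 mod 31  (bits of 29 = 11101)
  bit 0 = 1: r = r^2 * 11 mod 31 = 1^2 * 11 = 1*11 = 11
  bit 1 = 1: r = r^2 * 11 mod 31 = 11^2 * 11 = 28*11 = 29
  bit 2 = 1: r = r^2 * 11 mod 31 = 29^2 * 11 = 4*11 = 13
  bit 3 = 0: r = r^2 mod 31 = 13^2 = 14
  bit 4 = 1: r = r^2 * 11 mod 31 = 14^2 * 11 = 10*11 = 17
  -> s = B^a = 17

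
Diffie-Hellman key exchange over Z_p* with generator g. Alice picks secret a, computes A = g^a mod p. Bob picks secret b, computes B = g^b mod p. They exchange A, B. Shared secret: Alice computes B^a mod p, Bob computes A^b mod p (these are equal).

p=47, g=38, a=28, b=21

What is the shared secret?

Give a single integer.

A = 38^28 mod 47  (bits of 28 = 11100)
  bit 0 = 1: r = r^2 * 38 mod 47 = 1^2 * 38 = 1*38 = 38
  bit 1 = 1: r = r^2 * 38 mod 47 = 38^2 * 38 = 34*38 = 23
  bit 2 = 1: r = r^2 * 38 mod 47 = 23^2 * 38 = 12*38 = 33
  bit 3 = 0: r = r^2 mod 47 = 33^2 = 8
  bit 4 = 0: r = r^2 mod 47 = 8^2 = 17
  -> A = 17
B = 38^21 mod 47  (bits of 21 = 10101)
  bit 0 = 1: r = r^2 * 38 mod 47 = 1^2 * 38 = 1*38 = 38
  bit 1 = 0: r = r^2 mod 47 = 38^2 = 34
  bit 2 = 1: r = r^2 * 38 mod 47 = 34^2 * 38 = 28*38 = 30
  bit 3 = 0: r = r^2 mod 47 = 30^2 = 7
  bit 4 = 1: r = r^2 * 38 mod 47 = 7^2 * 38 = 2*38 = 29
  -> B = 29
s = B^a = 29^28 mod 47  (bits of 28 = 11100)
  bit 0 = 1: r = r^2 * 29 mod 47 = 1^2 * 29 = 1*29 = 29
  bit 1 = 1: r = r^2 * 29 mod 47 = 29^2 * 29 = 42*29 = 43
  bit 2 = 1: r = r^2 * 29 mod 47 = 43^2 * 29 = 16*29 = 41
  bit 3 = 0: r = r^2 mod 47 = 41^2 = 36
  bit 4 = 0: r = r^2 mod 47 = 36^2 = 27
  -> s = B^a = 27

Answer: 27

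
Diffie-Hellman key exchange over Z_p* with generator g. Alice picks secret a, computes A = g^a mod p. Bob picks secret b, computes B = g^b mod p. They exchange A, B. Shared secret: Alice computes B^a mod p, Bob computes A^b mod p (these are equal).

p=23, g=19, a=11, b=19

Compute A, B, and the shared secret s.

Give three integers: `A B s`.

A = 19^11 mod 23  (bits of 11 = 1011)
  bit 0 = 1: r = r^2 * 19 mod 23 = 1^2 * 19 = 1*19 = 19
  bit 1 = 0: r = r^2 mod 23 = 19^2 = 16
  bit 2 = 1: r = r^2 * 19 mod 23 = 16^2 * 19 = 3*19 = 11
  bit 3 = 1: r = r^2 * 19 mod 23 = 11^2 * 19 = 6*19 = 22
  -> A = 22
B = 19^19 mod 23  (bits of 19 = 10011)
  bit 0 = 1: r = r^2 * 19 mod 23 = 1^2 * 19 = 1*19 = 19
  bit 1 = 0: r = r^2 mod 23 = 19^2 = 16
  bit 2 = 0: r = r^2 mod 23 = 16^2 = 3
  bit 3 = 1: r = r^2 * 19 mod 23 = 3^2 * 19 = 9*19 = 10
  bit 4 = 1: r = r^2 * 19 mod 23 = 10^2 * 19 = 8*19 = 14
  -> B = 14
s = B^a = 14^11 mod 23  (bits of 11 = 1011)
  bit 0 = 1: r = r^2 * 14 mod 23 = 1^2 * 14 = 1*14 = 14
  bit 1 = 0: r = r^2 mod 23 = 14^2 = 12
  bit 2 = 1: r = r^2 * 14 mod 23 = 12^2 * 14 = 6*14 = 15
  bit 3 = 1: r = r^2 * 14 mod 23 = 15^2 * 14 = 18*14 = 22
  -> s = B^a = 22

Answer: 22 14 22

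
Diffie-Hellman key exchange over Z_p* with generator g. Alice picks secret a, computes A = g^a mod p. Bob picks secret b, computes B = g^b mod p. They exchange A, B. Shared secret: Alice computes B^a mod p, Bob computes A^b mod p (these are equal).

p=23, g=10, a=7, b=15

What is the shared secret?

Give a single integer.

A = 10^7 mod 23  (bits of 7 = 111)
  bit 0 = 1: r = r^2 * 10 mod 23 = 1^2 * 10 = 1*10 = 10
  bit 1 = 1: r = r^2 * 10 mod 23 = 10^2 * 10 = 8*10 = 11
  bit 2 = 1: r = r^2 * 10 mod 23 = 11^2 * 10 = 6*10 = 14
  -> A = 14
B = 10^15 mod 23  (bits of 15 = 1111)
  bit 0 = 1: r = r^2 * 10 mod 23 = 1^2 * 10 = 1*10 = 10
  bit 1 = 1: r = r^2 * 10 mod 23 = 10^2 * 10 = 8*10 = 11
  bit 2 = 1: r = r^2 * 10 mod 23 = 11^2 * 10 = 6*10 = 14
  bit 3 = 1: r = r^2 * 10 mod 23 = 14^2 * 10 = 12*10 = 5
  -> B = 5
s = B^a = 5^7 mod 23  (bits of 7 = 111)
  bit 0 = 1: r = r^2 * 5 mod 23 = 1^2 * 5 = 1*5 = 5
  bit 1 = 1: r = r^2 * 5 mod 23 = 5^2 * 5 = 2*5 = 10
  bit 2 = 1: r = r^2 * 5 mod 23 = 10^2 * 5 = 8*5 = 17
  -> s = B^a = 17

Answer: 17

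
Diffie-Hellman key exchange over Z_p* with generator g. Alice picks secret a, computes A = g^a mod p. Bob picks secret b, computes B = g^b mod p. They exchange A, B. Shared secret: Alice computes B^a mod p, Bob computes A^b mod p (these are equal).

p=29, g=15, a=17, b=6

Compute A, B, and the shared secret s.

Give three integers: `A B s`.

A = 15^17 mod 29  (bits of 17 = 10001)
  bit 0 = 1: r = r^2 * 15 mod 29 = 1^2 * 15 = 1*15 = 15
  bit 1 = 0: r = r^2 mod 29 = 15^2 = 22
  bit 2 = 0: r = r^2 mod 29 = 22^2 = 20
  bit 3 = 0: r = r^2 mod 29 = 20^2 = 23
  bit 4 = 1: r = r^2 * 15 mod 29 = 23^2 * 15 = 7*15 = 18
  -> A = 18
B = 15^6 mod 29  (bits of 6 = 110)
  bit 0 = 1: r = r^2 * 15 mod 29 = 1^2 * 15 = 1*15 = 15
  bit 1 = 1: r = r^2 * 15 mod 29 = 15^2 * 15 = 22*15 = 11
  bit 2 = 0: r = r^2 mod 29 = 11^2 = 5
  -> B = 5
s = B^a = 5^17 mod 29  (bits of 17 = 10001)
  bit 0 = 1: r = r^2 * 5 mod 29 = 1^2 * 5 = 1*5 = 5
  bit 1 = 0: r = r^2 mod 29 = 5^2 = 25
  bit 2 = 0: r = r^2 mod 29 = 25^2 = 16
  bit 3 = 0: r = r^2 mod 29 = 16^2 = 24
  bit 4 = 1: r = r^2 * 5 mod 29 = 24^2 * 5 = 25*5 = 9
  -> s = B^a = 9

Answer: 18 5 9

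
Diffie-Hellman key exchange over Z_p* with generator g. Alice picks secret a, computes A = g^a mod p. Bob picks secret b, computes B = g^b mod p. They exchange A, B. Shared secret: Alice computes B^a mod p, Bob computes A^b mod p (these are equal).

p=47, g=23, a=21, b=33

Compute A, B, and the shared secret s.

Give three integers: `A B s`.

Answer: 43 33 41

Derivation:
A = 23^21 mod 47  (bits of 21 = 10101)
  bit 0 = 1: r = r^2 * 23 mod 47 = 1^2 * 23 = 1*23 = 23
  bit 1 = 0: r = r^2 mod 47 = 23^2 = 12
  bit 2 = 1: r = r^2 * 23 mod 47 = 12^2 * 23 = 3*23 = 22
  bit 3 = 0: r = r^2 mod 47 = 22^2 = 14
  bit 4 = 1: r = r^2 * 23 mod 47 = 14^2 * 23 = 8*23 = 43
  -> A = 43
B = 23^33 mod 47  (bits of 33 = 100001)
  bit 0 = 1: r = r^2 * 23 mod 47 = 1^2 * 23 = 1*23 = 23
  bit 1 = 0: r = r^2 mod 47 = 23^2 = 12
  bit 2 = 0: r = r^2 mod 47 = 12^2 = 3
  bit 3 = 0: r = r^2 mod 47 = 3^2 = 9
  bit 4 = 0: r = r^2 mod 47 = 9^2 = 34
  bit 5 = 1: r = r^2 * 23 mod 47 = 34^2 * 23 = 28*23 = 33
  -> B = 33
s = B^a = 33^21 mod 47  (bits of 21 = 10101)
  bit 0 = 1: r = r^2 * 33 mod 47 = 1^2 * 33 = 1*33 = 33
  bit 1 = 0: r = r^2 mod 47 = 33^2 = 8
  bit 2 = 1: r = r^2 * 33 mod 47 = 8^2 * 33 = 17*33 = 44
  bit 3 = 0: r = r^2 mod 47 = 44^2 = 9
  bit 4 = 1: r = r^2 * 33 mod 47 = 9^2 * 33 = 34*33 = 41
  -> s = B^a = 41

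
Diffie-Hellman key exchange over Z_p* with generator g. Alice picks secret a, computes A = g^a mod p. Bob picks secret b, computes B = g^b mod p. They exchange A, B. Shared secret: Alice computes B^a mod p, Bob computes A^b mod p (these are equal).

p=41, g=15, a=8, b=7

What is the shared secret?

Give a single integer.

A = 15^8 mod 41  (bits of 8 = 1000)
  bit 0 = 1: r = r^2 * 15 mod 41 = 1^2 * 15 = 1*15 = 15
  bit 1 = 0: r = r^2 mod 41 = 15^2 = 20
  bit 2 = 0: r = r^2 mod 41 = 20^2 = 31
  bit 3 = 0: r = r^2 mod 41 = 31^2 = 18
  -> A = 18
B = 15^7 mod 41  (bits of 7 = 111)
  bit 0 = 1: r = r^2 * 15 mod 41 = 1^2 * 15 = 1*15 = 15
  bit 1 = 1: r = r^2 * 15 mod 41 = 15^2 * 15 = 20*15 = 13
  bit 2 = 1: r = r^2 * 15 mod 41 = 13^2 * 15 = 5*15 = 34
  -> B = 34
s = B^a = 34^8 mod 41  (bits of 8 = 1000)
  bit 0 = 1: r = r^2 * 34 mod 41 = 1^2 * 34 = 1*34 = 34
  bit 1 = 0: r = r^2 mod 41 = 34^2 = 8
  bit 2 = 0: r = r^2 mod 41 = 8^2 = 23
  bit 3 = 0: r = r^2 mod 41 = 23^2 = 37
  -> s = B^a = 37

Answer: 37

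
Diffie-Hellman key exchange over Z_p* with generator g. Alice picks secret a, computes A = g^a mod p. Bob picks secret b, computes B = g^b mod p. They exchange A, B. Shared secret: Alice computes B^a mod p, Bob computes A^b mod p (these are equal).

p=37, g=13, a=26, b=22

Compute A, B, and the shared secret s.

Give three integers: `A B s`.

Answer: 28 3 12

Derivation:
A = 13^26 mod 37  (bits of 26 = 11010)
  bit 0 = 1: r = r^2 * 13 mod 37 = 1^2 * 13 = 1*13 = 13
  bit 1 = 1: r = r^2 * 13 mod 37 = 13^2 * 13 = 21*13 = 14
  bit 2 = 0: r = r^2 mod 37 = 14^2 = 11
  bit 3 = 1: r = r^2 * 13 mod 37 = 11^2 * 13 = 10*13 = 19
  bit 4 = 0: r = r^2 mod 37 = 19^2 = 28
  -> A = 28
B = 13^22 mod 37  (bits of 22 = 10110)
  bit 0 = 1: r = r^2 * 13 mod 37 = 1^2 * 13 = 1*13 = 13
  bit 1 = 0: r = r^2 mod 37 = 13^2 = 21
  bit 2 = 1: r = r^2 * 13 mod 37 = 21^2 * 13 = 34*13 = 35
  bit 3 = 1: r = r^2 * 13 mod 37 = 35^2 * 13 = 4*13 = 15
  bit 4 = 0: r = r^2 mod 37 = 15^2 = 3
  -> B = 3
s = B^a = 3^26 mod 37  (bits of 26 = 11010)
  bit 0 = 1: r = r^2 * 3 mod 37 = 1^2 * 3 = 1*3 = 3
  bit 1 = 1: r = r^2 * 3 mod 37 = 3^2 * 3 = 9*3 = 27
  bit 2 = 0: r = r^2 mod 37 = 27^2 = 26
  bit 3 = 1: r = r^2 * 3 mod 37 = 26^2 * 3 = 10*3 = 30
  bit 4 = 0: r = r^2 mod 37 = 30^2 = 12
  -> s = B^a = 12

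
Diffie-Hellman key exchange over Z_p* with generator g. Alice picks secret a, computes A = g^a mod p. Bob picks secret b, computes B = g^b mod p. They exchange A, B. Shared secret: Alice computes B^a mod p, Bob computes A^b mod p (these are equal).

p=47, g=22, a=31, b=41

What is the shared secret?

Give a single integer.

Answer: 29

Derivation:
A = 22^31 mod 47  (bits of 31 = 11111)
  bit 0 = 1: r = r^2 * 22 mod 47 = 1^2 * 22 = 1*22 = 22
  bit 1 = 1: r = r^2 * 22 mod 47 = 22^2 * 22 = 14*22 = 26
  bit 2 = 1: r = r^2 * 22 mod 47 = 26^2 * 22 = 18*22 = 20
  bit 3 = 1: r = r^2 * 22 mod 47 = 20^2 * 22 = 24*22 = 11
  bit 4 = 1: r = r^2 * 22 mod 47 = 11^2 * 22 = 27*22 = 30
  -> A = 30
B = 22^41 mod 47  (bits of 41 = 101001)
  bit 0 = 1: r = r^2 * 22 mod 47 = 1^2 * 22 = 1*22 = 22
  bit 1 = 0: r = r^2 mod 47 = 22^2 = 14
  bit 2 = 1: r = r^2 * 22 mod 47 = 14^2 * 22 = 8*22 = 35
  bit 3 = 0: r = r^2 mod 47 = 35^2 = 3
  bit 4 = 0: r = r^2 mod 47 = 3^2 = 9
  bit 5 = 1: r = r^2 * 22 mod 47 = 9^2 * 22 = 34*22 = 43
  -> B = 43
s = B^a = 43^31 mod 47  (bits of 31 = 11111)
  bit 0 = 1: r = r^2 * 43 mod 47 = 1^2 * 43 = 1*43 = 43
  bit 1 = 1: r = r^2 * 43 mod 47 = 43^2 * 43 = 16*43 = 30
  bit 2 = 1: r = r^2 * 43 mod 47 = 30^2 * 43 = 7*43 = 19
  bit 3 = 1: r = r^2 * 43 mod 47 = 19^2 * 43 = 32*43 = 13
  bit 4 = 1: r = r^2 * 43 mod 47 = 13^2 * 43 = 28*43 = 29
  -> s = B^a = 29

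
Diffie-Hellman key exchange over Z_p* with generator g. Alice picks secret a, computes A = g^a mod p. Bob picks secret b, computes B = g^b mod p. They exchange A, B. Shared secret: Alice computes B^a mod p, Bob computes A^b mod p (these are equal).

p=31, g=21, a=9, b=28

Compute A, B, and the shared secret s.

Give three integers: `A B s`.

Answer: 15 9 4

Derivation:
A = 21^9 mod 31  (bits of 9 = 1001)
  bit 0 = 1: r = r^2 * 21 mod 31 = 1^2 * 21 = 1*21 = 21
  bit 1 = 0: r = r^2 mod 31 = 21^2 = 7
  bit 2 = 0: r = r^2 mod 31 = 7^2 = 18
  bit 3 = 1: r = r^2 * 21 mod 31 = 18^2 * 21 = 14*21 = 15
  -> A = 15
B = 21^28 mod 31  (bits of 28 = 11100)
  bit 0 = 1: r = r^2 * 21 mod 31 = 1^2 * 21 = 1*21 = 21
  bit 1 = 1: r = r^2 * 21 mod 31 = 21^2 * 21 = 7*21 = 23
  bit 2 = 1: r = r^2 * 21 mod 31 = 23^2 * 21 = 2*21 = 11
  bit 3 = 0: r = r^2 mod 31 = 11^2 = 28
  bit 4 = 0: r = r^2 mod 31 = 28^2 = 9
  -> B = 9
s = B^a = 9^9 mod 31  (bits of 9 = 1001)
  bit 0 = 1: r = r^2 * 9 mod 31 = 1^2 * 9 = 1*9 = 9
  bit 1 = 0: r = r^2 mod 31 = 9^2 = 19
  bit 2 = 0: r = r^2 mod 31 = 19^2 = 20
  bit 3 = 1: r = r^2 * 9 mod 31 = 20^2 * 9 = 28*9 = 4
  -> s = B^a = 4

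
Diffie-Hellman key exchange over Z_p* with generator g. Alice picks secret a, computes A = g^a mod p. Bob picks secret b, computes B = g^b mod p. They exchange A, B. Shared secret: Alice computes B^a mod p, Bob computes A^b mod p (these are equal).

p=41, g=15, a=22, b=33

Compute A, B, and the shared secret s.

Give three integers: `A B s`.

Answer: 21 35 5

Derivation:
A = 15^22 mod 41  (bits of 22 = 10110)
  bit 0 = 1: r = r^2 * 15 mod 41 = 1^2 * 15 = 1*15 = 15
  bit 1 = 0: r = r^2 mod 41 = 15^2 = 20
  bit 2 = 1: r = r^2 * 15 mod 41 = 20^2 * 15 = 31*15 = 14
  bit 3 = 1: r = r^2 * 15 mod 41 = 14^2 * 15 = 32*15 = 29
  bit 4 = 0: r = r^2 mod 41 = 29^2 = 21
  -> A = 21
B = 15^33 mod 41  (bits of 33 = 100001)
  bit 0 = 1: r = r^2 * 15 mod 41 = 1^2 * 15 = 1*15 = 15
  bit 1 = 0: r = r^2 mod 41 = 15^2 = 20
  bit 2 = 0: r = r^2 mod 41 = 20^2 = 31
  bit 3 = 0: r = r^2 mod 41 = 31^2 = 18
  bit 4 = 0: r = r^2 mod 41 = 18^2 = 37
  bit 5 = 1: r = r^2 * 15 mod 41 = 37^2 * 15 = 16*15 = 35
  -> B = 35
s = B^a = 35^22 mod 41  (bits of 22 = 10110)
  bit 0 = 1: r = r^2 * 35 mod 41 = 1^2 * 35 = 1*35 = 35
  bit 1 = 0: r = r^2 mod 41 = 35^2 = 36
  bit 2 = 1: r = r^2 * 35 mod 41 = 36^2 * 35 = 25*35 = 14
  bit 3 = 1: r = r^2 * 35 mod 41 = 14^2 * 35 = 32*35 = 13
  bit 4 = 0: r = r^2 mod 41 = 13^2 = 5
  -> s = B^a = 5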